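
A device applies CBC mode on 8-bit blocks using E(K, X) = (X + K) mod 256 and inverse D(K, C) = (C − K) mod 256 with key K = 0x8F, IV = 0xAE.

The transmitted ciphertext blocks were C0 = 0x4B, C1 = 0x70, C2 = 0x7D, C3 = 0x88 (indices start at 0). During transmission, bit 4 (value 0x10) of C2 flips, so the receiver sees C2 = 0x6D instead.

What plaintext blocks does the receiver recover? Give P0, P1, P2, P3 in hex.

CBC decryption: P_i = D(K, C_i) ⊕ C_{i−1}, with C_{−1} = IV.
Only C2 changed, to 0x6D. In CBC, a change in C_i garbles P_i and flips the same bit in P_{i+1}. Decrypting the received ciphertext:
P0: D(K, 0x4B) = 0xBC; 0xBC ⊕ 0xAE = 0x12.
P1: D(K, 0x70) = 0xE1; 0xE1 ⊕ 0x4B = 0xAA.
P2: D(K, 0x6D) = 0xDE; 0xDE ⊕ 0x70 = 0xAE.
P3: D(K, 0x88) = 0xF9; 0xF9 ⊕ 0x6D = 0x94.
Blocks that differ from the original plaintext: P2, P3.

P0 = 0x12, P1 = 0xAA, P2 = 0xAE, P3 = 0x94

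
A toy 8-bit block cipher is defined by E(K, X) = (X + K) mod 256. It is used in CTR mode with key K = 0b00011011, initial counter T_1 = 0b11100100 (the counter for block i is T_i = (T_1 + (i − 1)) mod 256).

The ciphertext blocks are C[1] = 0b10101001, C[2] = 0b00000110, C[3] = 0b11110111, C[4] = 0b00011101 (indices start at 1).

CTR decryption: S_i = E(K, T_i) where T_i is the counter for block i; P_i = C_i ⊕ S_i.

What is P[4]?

P[4] = 0b00011111

P[4]: T = 0b11100111, S = E(K, T) = 0b00000010; 0b00011101 ⊕ 0b00000010 = 0b00011111.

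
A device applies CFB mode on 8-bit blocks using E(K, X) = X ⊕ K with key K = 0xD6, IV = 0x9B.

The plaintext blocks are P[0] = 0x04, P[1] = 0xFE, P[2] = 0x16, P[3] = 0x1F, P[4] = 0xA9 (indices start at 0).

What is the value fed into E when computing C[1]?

CFB encryption: C_i = P_i ⊕ E(K, C_{i−1}), with C_{−1} = IV.
C[0]: E(K, 0x9B) = 0x4D; 0x04 ⊕ 0x4D = 0x49.
C[1]: E(K, 0x49) = 0x9F; 0xFE ⊕ 0x9F = 0x61.
So the input to E for block [1] is 0x49.

0x49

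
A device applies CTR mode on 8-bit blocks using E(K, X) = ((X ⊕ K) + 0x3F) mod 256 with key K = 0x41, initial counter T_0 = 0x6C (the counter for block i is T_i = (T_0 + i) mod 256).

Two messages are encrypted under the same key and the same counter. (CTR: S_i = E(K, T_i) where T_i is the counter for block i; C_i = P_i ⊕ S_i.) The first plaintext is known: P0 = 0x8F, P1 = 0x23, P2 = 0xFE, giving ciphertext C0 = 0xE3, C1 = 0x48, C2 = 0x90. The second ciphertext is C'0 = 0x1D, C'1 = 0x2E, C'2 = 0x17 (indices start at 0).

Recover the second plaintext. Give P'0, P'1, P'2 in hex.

P'0 = 0x71, P'1 = 0x45, P'2 = 0x79

In CTR with a reused counter, both messages share the same keystream S_i, so C_i ⊕ C'_i = P_i ⊕ P'_i and thus P'_i = P_i ⊕ C_i ⊕ C'_i.
P'0: 0x8F ⊕ 0xE3 ⊕ 0x1D = 0x71.
P'1: 0x23 ⊕ 0x48 ⊕ 0x2E = 0x45.
P'2: 0xFE ⊕ 0x90 ⊕ 0x17 = 0x79.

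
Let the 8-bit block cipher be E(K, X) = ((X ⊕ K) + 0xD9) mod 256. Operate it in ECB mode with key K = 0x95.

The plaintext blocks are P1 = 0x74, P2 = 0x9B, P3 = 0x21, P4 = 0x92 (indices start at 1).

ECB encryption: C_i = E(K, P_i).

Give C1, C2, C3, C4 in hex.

C1: E(K, 0x74) = 0xBA.
C2: E(K, 0x9B) = 0xE7.
C3: E(K, 0x21) = 0x8D.
C4: E(K, 0x92) = 0xE0.

C1 = 0xBA, C2 = 0xE7, C3 = 0x8D, C4 = 0xE0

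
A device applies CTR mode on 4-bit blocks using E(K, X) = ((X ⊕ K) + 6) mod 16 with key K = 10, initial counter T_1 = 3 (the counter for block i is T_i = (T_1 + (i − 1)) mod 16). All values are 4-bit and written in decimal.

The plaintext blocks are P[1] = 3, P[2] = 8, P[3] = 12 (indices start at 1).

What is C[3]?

CTR encryption: S_i = E(K, T_i) where T_i is the counter for block i; C_i = P_i ⊕ S_i.
C[1]: T = 3, S = E(K, T) = 15; 3 ⊕ 15 = 12.
C[2]: T = 4, S = E(K, T) = 4; 8 ⊕ 4 = 12.
C[3]: T = 5, S = E(K, T) = 5; 12 ⊕ 5 = 9.

C[3] = 9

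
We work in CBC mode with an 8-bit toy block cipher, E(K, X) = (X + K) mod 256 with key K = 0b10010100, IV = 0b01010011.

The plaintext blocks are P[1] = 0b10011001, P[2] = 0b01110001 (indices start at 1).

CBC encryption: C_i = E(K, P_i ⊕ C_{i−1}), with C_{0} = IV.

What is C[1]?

C[1]: P[1] ⊕ 0b01010011 = 0b11001010; E(K, 0b11001010) = 0b01011110.

C[1] = 0b01011110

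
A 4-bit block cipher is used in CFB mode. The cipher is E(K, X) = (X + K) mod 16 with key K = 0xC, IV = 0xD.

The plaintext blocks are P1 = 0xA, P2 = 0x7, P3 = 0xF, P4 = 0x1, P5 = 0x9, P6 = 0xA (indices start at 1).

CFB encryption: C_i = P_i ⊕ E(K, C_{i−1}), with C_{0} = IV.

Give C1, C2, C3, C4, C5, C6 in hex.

C1 = 0x3, C2 = 0x8, C3 = 0xB, C4 = 0x6, C5 = 0xB, C6 = 0xD

C1: E(K, 0xD) = 0x9; 0xA ⊕ 0x9 = 0x3.
C2: E(K, 0x3) = 0xF; 0x7 ⊕ 0xF = 0x8.
C3: E(K, 0x8) = 0x4; 0xF ⊕ 0x4 = 0xB.
C4: E(K, 0xB) = 0x7; 0x1 ⊕ 0x7 = 0x6.
C5: E(K, 0x6) = 0x2; 0x9 ⊕ 0x2 = 0xB.
C6: E(K, 0xB) = 0x7; 0xA ⊕ 0x7 = 0xD.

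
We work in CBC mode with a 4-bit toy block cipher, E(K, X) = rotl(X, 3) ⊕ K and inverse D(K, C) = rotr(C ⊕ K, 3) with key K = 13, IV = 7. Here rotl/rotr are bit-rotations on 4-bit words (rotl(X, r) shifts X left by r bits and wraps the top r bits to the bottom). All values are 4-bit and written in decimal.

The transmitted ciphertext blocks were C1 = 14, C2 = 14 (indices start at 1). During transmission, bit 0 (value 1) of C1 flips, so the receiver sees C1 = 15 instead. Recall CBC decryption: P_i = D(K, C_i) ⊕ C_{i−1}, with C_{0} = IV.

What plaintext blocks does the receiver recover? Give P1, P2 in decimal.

P1 = 3, P2 = 9

Only C1 changed, to 15. In CBC, a change in C_i garbles P_i and flips the same bit in P_{i+1}. Decrypting the received ciphertext:
P1: D(K, 15) = 4; 4 ⊕ 7 = 3.
P2: D(K, 14) = 6; 6 ⊕ 15 = 9.
Blocks that differ from the original plaintext: P1, P2.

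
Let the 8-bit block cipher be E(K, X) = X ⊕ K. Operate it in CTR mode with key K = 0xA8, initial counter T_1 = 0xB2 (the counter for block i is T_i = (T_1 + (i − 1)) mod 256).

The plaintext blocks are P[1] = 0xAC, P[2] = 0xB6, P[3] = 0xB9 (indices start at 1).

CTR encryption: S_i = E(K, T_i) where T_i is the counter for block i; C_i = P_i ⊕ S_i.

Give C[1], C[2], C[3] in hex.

C[1] = 0xB6, C[2] = 0xAD, C[3] = 0xA5

C[1]: T = 0xB2, S = E(K, T) = 0x1A; 0xAC ⊕ 0x1A = 0xB6.
C[2]: T = 0xB3, S = E(K, T) = 0x1B; 0xB6 ⊕ 0x1B = 0xAD.
C[3]: T = 0xB4, S = E(K, T) = 0x1C; 0xB9 ⊕ 0x1C = 0xA5.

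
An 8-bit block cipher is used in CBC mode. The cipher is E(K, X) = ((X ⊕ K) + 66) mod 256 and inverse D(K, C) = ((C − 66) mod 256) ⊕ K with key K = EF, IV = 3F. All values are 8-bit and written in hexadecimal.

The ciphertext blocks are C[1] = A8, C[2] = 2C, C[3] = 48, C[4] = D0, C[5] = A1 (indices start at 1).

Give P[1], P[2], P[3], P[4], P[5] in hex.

CBC decryption: P_i = D(K, C_i) ⊕ C_{i−1}, with C_{0} = IV.
P[1]: D(K, A8) = AD; AD ⊕ 3F = 92.
P[2]: D(K, 2C) = 29; 29 ⊕ A8 = 81.
P[3]: D(K, 48) = 0D; 0D ⊕ 2C = 21.
P[4]: D(K, D0) = 85; 85 ⊕ 48 = CD.
P[5]: D(K, A1) = D4; D4 ⊕ D0 = 04.

P[1] = 92, P[2] = 81, P[3] = 21, P[4] = CD, P[5] = 04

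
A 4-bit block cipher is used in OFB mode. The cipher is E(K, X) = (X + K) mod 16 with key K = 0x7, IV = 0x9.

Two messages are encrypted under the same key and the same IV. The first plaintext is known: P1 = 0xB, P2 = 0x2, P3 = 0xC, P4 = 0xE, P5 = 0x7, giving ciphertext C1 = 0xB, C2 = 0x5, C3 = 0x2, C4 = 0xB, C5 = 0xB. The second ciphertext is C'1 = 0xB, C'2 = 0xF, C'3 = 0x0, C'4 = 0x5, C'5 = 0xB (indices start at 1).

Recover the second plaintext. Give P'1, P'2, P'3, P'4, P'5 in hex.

P'1 = 0xB, P'2 = 0x8, P'3 = 0xE, P'4 = 0x0, P'5 = 0x7

In OFB with a reused IV, both messages share the same keystream S_i, so C_i ⊕ C'_i = P_i ⊕ P'_i and thus P'_i = P_i ⊕ C_i ⊕ C'_i.
P'1: 0xB ⊕ 0xB ⊕ 0xB = 0xB.
P'2: 0x2 ⊕ 0x5 ⊕ 0xF = 0x8.
P'3: 0xC ⊕ 0x2 ⊕ 0x0 = 0xE.
P'4: 0xE ⊕ 0xB ⊕ 0x5 = 0x0.
P'5: 0x7 ⊕ 0xB ⊕ 0xB = 0x7.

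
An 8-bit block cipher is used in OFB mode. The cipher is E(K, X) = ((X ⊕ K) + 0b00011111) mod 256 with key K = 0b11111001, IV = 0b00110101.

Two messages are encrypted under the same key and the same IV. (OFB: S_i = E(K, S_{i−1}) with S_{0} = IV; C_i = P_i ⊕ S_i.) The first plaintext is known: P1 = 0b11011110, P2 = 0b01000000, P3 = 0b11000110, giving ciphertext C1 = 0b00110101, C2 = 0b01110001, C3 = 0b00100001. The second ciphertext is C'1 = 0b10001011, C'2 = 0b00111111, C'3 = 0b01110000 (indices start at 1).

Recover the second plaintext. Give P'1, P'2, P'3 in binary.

P'1 = 0b01100000, P'2 = 0b00001110, P'3 = 0b10010111

In OFB with a reused IV, both messages share the same keystream S_i, so C_i ⊕ C'_i = P_i ⊕ P'_i and thus P'_i = P_i ⊕ C_i ⊕ C'_i.
P'1: 0b11011110 ⊕ 0b00110101 ⊕ 0b10001011 = 0b01100000.
P'2: 0b01000000 ⊕ 0b01110001 ⊕ 0b00111111 = 0b00001110.
P'3: 0b11000110 ⊕ 0b00100001 ⊕ 0b01110000 = 0b10010111.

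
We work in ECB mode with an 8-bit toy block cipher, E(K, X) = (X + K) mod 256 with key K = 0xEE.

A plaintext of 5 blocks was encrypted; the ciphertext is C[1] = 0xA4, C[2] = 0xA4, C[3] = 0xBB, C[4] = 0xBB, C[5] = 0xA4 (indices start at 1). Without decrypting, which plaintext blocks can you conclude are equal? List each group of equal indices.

P[1] = P[2] = P[5]; P[3] = P[4]

ECB encrypts each block independently with the same key, so equal ciphertext blocks imply equal plaintext blocks.
C[1] = C[2] = C[5] = 0xA4, so P[1] = P[2] = P[5].
C[3] = C[4] = 0xBB, so P[3] = P[4].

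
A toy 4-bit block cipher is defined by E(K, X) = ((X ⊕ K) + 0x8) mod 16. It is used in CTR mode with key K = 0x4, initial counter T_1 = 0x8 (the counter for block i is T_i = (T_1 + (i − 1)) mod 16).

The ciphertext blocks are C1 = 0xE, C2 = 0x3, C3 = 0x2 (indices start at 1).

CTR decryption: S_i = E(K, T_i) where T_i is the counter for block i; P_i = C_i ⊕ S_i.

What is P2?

P2: T = 0x9, S = E(K, T) = 0x5; 0x3 ⊕ 0x5 = 0x6.

P2 = 0x6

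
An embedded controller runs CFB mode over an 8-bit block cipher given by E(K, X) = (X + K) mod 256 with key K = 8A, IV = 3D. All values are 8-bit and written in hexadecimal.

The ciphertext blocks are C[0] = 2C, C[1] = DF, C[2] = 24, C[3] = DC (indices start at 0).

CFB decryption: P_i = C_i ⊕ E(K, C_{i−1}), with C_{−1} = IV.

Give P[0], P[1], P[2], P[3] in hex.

P[0]: E(K, 3D) = C7; 2C ⊕ C7 = EB.
P[1]: E(K, 2C) = B6; DF ⊕ B6 = 69.
P[2]: E(K, DF) = 69; 24 ⊕ 69 = 4D.
P[3]: E(K, 24) = AE; DC ⊕ AE = 72.

P[0] = EB, P[1] = 69, P[2] = 4D, P[3] = 72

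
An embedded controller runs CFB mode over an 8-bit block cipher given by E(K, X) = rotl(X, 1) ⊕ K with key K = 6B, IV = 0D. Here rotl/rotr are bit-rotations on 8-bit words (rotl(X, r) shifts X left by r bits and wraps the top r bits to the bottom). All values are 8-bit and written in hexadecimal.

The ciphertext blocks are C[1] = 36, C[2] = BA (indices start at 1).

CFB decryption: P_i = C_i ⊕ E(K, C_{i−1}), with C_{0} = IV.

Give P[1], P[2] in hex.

P[1] = 47, P[2] = BD

P[1]: E(K, 0D) = 71; 36 ⊕ 71 = 47.
P[2]: E(K, 36) = 07; BA ⊕ 07 = BD.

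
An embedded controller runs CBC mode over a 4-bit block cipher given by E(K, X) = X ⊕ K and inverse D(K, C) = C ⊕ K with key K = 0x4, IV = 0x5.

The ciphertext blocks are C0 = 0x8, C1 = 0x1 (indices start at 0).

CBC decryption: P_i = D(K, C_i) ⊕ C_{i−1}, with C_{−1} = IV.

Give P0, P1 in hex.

P0: D(K, 0x8) = 0xC; 0xC ⊕ 0x5 = 0x9.
P1: D(K, 0x1) = 0x5; 0x5 ⊕ 0x8 = 0xD.

P0 = 0x9, P1 = 0xD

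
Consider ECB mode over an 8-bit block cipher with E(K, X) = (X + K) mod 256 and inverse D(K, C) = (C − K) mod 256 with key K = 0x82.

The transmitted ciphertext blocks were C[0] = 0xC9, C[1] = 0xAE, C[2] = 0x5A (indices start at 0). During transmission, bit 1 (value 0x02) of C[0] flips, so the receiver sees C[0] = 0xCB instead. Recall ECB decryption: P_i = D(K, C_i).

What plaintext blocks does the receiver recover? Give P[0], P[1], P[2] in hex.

Only C[0] changed, to 0xCB. In ECB, a change in C_i affects only P_i. Decrypting the received ciphertext:
P[0]: D(K, 0xCB) = 0x49.
P[1]: D(K, 0xAE) = 0x2C.
P[2]: D(K, 0x5A) = 0xD8.
Blocks that differ from the original plaintext: P[0].

P[0] = 0x49, P[1] = 0x2C, P[2] = 0xD8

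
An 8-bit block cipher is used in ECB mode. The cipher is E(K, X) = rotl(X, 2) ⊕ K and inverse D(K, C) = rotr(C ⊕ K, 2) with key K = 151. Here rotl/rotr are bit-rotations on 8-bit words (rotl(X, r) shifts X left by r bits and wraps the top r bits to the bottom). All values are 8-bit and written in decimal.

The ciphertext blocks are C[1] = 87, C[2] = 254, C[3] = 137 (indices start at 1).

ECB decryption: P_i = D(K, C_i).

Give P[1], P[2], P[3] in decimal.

P[1]: D(K, 87) = 48.
P[2]: D(K, 254) = 90.
P[3]: D(K, 137) = 135.

P[1] = 48, P[2] = 90, P[3] = 135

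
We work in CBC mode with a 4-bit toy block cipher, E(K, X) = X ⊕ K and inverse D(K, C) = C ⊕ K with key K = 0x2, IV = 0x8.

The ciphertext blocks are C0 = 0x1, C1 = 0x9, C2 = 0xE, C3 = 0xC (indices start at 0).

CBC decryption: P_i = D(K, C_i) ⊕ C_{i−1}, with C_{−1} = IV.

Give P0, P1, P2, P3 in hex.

P0 = 0xB, P1 = 0xA, P2 = 0x5, P3 = 0x0

P0: D(K, 0x1) = 0x3; 0x3 ⊕ 0x8 = 0xB.
P1: D(K, 0x9) = 0xB; 0xB ⊕ 0x1 = 0xA.
P2: D(K, 0xE) = 0xC; 0xC ⊕ 0x9 = 0x5.
P3: D(K, 0xC) = 0xE; 0xE ⊕ 0xE = 0x0.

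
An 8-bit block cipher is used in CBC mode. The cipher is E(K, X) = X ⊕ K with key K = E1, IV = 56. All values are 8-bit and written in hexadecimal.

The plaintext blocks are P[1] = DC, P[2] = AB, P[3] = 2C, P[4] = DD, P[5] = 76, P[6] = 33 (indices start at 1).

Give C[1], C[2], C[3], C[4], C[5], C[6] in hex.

C[1] = 6B, C[2] = 21, C[3] = EC, C[4] = D0, C[5] = 47, C[6] = 95

CBC encryption: C_i = E(K, P_i ⊕ C_{i−1}), with C_{0} = IV.
C[1]: P[1] ⊕ 56 = 8A; E(K, 8A) = 6B.
C[2]: P[2] ⊕ 6B = C0; E(K, C0) = 21.
C[3]: P[3] ⊕ 21 = 0D; E(K, 0D) = EC.
C[4]: P[4] ⊕ EC = 31; E(K, 31) = D0.
C[5]: P[5] ⊕ D0 = A6; E(K, A6) = 47.
C[6]: P[6] ⊕ 47 = 74; E(K, 74) = 95.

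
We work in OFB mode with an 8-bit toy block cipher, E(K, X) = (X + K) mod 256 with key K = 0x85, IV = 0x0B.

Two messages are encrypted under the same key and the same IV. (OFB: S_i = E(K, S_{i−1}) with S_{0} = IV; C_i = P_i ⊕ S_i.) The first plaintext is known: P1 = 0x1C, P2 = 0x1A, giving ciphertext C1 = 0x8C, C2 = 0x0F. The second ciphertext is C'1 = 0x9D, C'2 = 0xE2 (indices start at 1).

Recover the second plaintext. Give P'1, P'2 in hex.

P'1 = 0x0D, P'2 = 0xF7

In OFB with a reused IV, both messages share the same keystream S_i, so C_i ⊕ C'_i = P_i ⊕ P'_i and thus P'_i = P_i ⊕ C_i ⊕ C'_i.
P'1: 0x1C ⊕ 0x8C ⊕ 0x9D = 0x0D.
P'2: 0x1A ⊕ 0x0F ⊕ 0xE2 = 0xF7.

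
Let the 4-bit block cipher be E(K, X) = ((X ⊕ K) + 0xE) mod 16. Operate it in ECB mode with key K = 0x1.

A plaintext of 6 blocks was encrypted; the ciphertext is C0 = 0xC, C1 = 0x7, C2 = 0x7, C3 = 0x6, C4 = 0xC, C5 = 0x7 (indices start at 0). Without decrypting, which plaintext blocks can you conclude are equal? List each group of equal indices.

ECB encrypts each block independently with the same key, so equal ciphertext blocks imply equal plaintext blocks.
C0 = C4 = 0xC, so P0 = P4.
C1 = C2 = C5 = 0x7, so P1 = P2 = P5.

P0 = P4; P1 = P2 = P5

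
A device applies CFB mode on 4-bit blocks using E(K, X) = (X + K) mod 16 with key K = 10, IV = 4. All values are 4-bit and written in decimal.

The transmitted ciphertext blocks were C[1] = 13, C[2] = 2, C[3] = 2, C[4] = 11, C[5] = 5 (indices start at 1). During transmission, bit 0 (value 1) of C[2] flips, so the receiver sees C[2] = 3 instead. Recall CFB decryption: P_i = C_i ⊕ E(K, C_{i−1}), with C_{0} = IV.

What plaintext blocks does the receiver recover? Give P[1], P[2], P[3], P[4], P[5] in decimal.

P[1] = 3, P[2] = 4, P[3] = 15, P[4] = 7, P[5] = 0

Only C[2] changed, to 3. In CFB, a change in C_i flips the same bit in P_i and garbles P_{i+1}. Decrypting the received ciphertext:
P[1]: E(K, 4) = 14; 13 ⊕ 14 = 3.
P[2]: E(K, 13) = 7; 3 ⊕ 7 = 4.
P[3]: E(K, 3) = 13; 2 ⊕ 13 = 15.
P[4]: E(K, 2) = 12; 11 ⊕ 12 = 7.
P[5]: E(K, 11) = 5; 5 ⊕ 5 = 0.
Blocks that differ from the original plaintext: P[2], P[3].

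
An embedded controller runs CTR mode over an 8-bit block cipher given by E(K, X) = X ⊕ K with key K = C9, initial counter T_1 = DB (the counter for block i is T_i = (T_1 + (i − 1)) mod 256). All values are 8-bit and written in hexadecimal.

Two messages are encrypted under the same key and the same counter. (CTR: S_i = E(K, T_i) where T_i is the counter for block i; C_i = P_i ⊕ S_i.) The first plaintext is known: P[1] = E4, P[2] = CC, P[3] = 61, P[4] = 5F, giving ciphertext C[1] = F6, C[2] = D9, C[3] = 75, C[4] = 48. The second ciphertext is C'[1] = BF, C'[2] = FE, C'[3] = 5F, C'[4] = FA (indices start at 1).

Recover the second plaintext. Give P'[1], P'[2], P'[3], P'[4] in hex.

P'[1] = AD, P'[2] = EB, P'[3] = 4B, P'[4] = ED

In CTR with a reused counter, both messages share the same keystream S_i, so C_i ⊕ C'_i = P_i ⊕ P'_i and thus P'_i = P_i ⊕ C_i ⊕ C'_i.
P'[1]: E4 ⊕ F6 ⊕ BF = AD.
P'[2]: CC ⊕ D9 ⊕ FE = EB.
P'[3]: 61 ⊕ 75 ⊕ 5F = 4B.
P'[4]: 5F ⊕ 48 ⊕ FA = ED.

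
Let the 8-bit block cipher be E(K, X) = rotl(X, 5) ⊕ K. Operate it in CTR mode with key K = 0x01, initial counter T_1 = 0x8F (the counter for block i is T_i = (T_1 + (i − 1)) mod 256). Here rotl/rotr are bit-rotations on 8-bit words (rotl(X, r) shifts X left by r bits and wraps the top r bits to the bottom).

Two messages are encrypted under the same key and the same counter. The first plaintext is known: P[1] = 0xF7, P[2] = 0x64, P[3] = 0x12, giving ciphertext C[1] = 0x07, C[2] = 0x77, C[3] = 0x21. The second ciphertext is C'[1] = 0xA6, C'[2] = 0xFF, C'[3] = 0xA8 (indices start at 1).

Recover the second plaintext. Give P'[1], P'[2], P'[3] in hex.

P'[1] = 0x56, P'[2] = 0xEC, P'[3] = 0x9B

In CTR with a reused counter, both messages share the same keystream S_i, so C_i ⊕ C'_i = P_i ⊕ P'_i and thus P'_i = P_i ⊕ C_i ⊕ C'_i.
P'[1]: 0xF7 ⊕ 0x07 ⊕ 0xA6 = 0x56.
P'[2]: 0x64 ⊕ 0x77 ⊕ 0xFF = 0xEC.
P'[3]: 0x12 ⊕ 0x21 ⊕ 0xA8 = 0x9B.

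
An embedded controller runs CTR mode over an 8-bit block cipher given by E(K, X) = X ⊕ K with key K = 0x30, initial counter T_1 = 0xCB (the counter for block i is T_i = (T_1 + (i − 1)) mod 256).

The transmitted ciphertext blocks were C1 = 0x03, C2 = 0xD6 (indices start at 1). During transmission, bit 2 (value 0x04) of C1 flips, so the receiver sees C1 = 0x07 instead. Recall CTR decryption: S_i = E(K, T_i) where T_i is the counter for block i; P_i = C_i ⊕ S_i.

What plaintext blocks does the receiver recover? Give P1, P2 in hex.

P1 = 0xFC, P2 = 0x2A

Only C1 changed, to 0x07. In CTR, a change in C_i flips the same bit in P_i only; the keystream is unaffected. Decrypting the received ciphertext:
P1: T = 0xCB, S = E(K, T) = 0xFB; 0x07 ⊕ 0xFB = 0xFC.
P2: T = 0xCC, S = E(K, T) = 0xFC; 0xD6 ⊕ 0xFC = 0x2A.
Blocks that differ from the original plaintext: P1.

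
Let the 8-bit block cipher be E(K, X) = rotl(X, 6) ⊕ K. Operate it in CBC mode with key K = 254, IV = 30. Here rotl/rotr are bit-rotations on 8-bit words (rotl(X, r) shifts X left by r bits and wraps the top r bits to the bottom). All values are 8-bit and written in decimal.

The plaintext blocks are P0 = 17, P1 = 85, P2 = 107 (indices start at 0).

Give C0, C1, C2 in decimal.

CBC encryption: C_i = E(K, P_i ⊕ C_{i−1}), with C_{−1} = IV.
C0: P0 ⊕ 30 = 15; E(K, 15) = 61.
C1: P1 ⊕ 61 = 104; E(K, 104) = 228.
C2: P2 ⊕ 228 = 143; E(K, 143) = 29.

C0 = 61, C1 = 228, C2 = 29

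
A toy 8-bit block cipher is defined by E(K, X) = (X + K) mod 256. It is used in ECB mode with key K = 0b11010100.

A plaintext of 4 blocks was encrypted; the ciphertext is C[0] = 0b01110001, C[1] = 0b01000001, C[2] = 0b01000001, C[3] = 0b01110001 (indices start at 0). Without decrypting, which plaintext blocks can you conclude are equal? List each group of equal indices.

P[0] = P[3]; P[1] = P[2]

ECB encrypts each block independently with the same key, so equal ciphertext blocks imply equal plaintext blocks.
C[0] = C[3] = 0b01110001, so P[0] = P[3].
C[1] = C[2] = 0b01000001, so P[1] = P[2].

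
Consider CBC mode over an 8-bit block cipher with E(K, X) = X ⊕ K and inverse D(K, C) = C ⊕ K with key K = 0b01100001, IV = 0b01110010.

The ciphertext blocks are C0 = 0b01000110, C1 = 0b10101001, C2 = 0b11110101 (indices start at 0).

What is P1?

CBC decryption: P_i = D(K, C_i) ⊕ C_{i−1}, with C_{−1} = IV.
P1: D(K, 0b10101001) = 0b11001000; 0b11001000 ⊕ 0b01000110 = 0b10001110.

P1 = 0b10001110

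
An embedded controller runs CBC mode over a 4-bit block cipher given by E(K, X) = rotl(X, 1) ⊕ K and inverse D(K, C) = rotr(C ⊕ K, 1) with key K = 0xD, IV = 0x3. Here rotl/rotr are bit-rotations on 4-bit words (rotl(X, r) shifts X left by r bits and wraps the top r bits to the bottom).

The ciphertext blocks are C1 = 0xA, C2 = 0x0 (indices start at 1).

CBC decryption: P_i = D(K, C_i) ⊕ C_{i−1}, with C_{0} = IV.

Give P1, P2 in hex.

P1: D(K, 0xA) = 0xB; 0xB ⊕ 0x3 = 0x8.
P2: D(K, 0x0) = 0xE; 0xE ⊕ 0xA = 0x4.

P1 = 0x8, P2 = 0x4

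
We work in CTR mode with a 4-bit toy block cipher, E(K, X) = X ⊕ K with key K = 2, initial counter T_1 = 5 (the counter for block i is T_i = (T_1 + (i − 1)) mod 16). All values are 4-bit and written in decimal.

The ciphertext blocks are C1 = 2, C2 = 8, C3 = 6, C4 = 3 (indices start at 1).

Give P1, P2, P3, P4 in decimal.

P1 = 5, P2 = 12, P3 = 3, P4 = 9

CTR decryption: S_i = E(K, T_i) where T_i is the counter for block i; P_i = C_i ⊕ S_i.
P1: T = 5, S = E(K, T) = 7; 2 ⊕ 7 = 5.
P2: T = 6, S = E(K, T) = 4; 8 ⊕ 4 = 12.
P3: T = 7, S = E(K, T) = 5; 6 ⊕ 5 = 3.
P4: T = 8, S = E(K, T) = 10; 3 ⊕ 10 = 9.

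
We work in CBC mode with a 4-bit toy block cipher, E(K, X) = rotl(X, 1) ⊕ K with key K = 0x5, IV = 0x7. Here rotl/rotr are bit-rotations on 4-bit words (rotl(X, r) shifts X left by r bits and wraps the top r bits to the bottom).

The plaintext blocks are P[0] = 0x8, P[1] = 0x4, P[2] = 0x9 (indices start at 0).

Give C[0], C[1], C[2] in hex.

C[0] = 0xA, C[1] = 0x8, C[2] = 0x7

CBC encryption: C_i = E(K, P_i ⊕ C_{i−1}), with C_{−1} = IV.
C[0]: P[0] ⊕ 0x7 = 0xF; E(K, 0xF) = 0xA.
C[1]: P[1] ⊕ 0xA = 0xE; E(K, 0xE) = 0x8.
C[2]: P[2] ⊕ 0x8 = 0x1; E(K, 0x1) = 0x7.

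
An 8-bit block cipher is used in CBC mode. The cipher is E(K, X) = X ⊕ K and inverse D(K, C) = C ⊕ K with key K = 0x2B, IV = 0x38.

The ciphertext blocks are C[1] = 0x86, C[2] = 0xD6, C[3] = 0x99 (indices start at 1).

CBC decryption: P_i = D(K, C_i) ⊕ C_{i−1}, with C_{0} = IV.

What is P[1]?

P[1] = 0x95

P[1]: D(K, 0x86) = 0xAD; 0xAD ⊕ 0x38 = 0x95.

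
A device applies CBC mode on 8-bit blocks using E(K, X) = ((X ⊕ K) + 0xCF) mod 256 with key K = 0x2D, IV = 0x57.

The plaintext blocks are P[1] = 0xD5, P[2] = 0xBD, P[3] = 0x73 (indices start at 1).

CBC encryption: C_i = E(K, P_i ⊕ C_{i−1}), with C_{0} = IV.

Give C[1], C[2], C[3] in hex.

C[1] = 0x7E, C[2] = 0xBD, C[3] = 0xB2

C[1]: P[1] ⊕ 0x57 = 0x82; E(K, 0x82) = 0x7E.
C[2]: P[2] ⊕ 0x7E = 0xC3; E(K, 0xC3) = 0xBD.
C[3]: P[3] ⊕ 0xBD = 0xCE; E(K, 0xCE) = 0xB2.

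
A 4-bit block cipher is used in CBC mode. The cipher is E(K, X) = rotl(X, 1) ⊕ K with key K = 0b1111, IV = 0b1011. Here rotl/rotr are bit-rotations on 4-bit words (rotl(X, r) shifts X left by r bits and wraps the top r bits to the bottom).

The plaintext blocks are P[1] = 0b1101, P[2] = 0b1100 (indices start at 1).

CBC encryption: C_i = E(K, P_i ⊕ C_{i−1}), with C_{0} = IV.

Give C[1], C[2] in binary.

C[1]: P[1] ⊕ 0b1011 = 0b0110; E(K, 0b0110) = 0b0011.
C[2]: P[2] ⊕ 0b0011 = 0b1111; E(K, 0b1111) = 0b0000.

C[1] = 0b0011, C[2] = 0b0000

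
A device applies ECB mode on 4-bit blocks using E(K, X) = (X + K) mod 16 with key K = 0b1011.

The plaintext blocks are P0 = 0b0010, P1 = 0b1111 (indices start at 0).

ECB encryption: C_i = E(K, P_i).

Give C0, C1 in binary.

C0 = 0b1101, C1 = 0b1010

C0: E(K, 0b0010) = 0b1101.
C1: E(K, 0b1111) = 0b1010.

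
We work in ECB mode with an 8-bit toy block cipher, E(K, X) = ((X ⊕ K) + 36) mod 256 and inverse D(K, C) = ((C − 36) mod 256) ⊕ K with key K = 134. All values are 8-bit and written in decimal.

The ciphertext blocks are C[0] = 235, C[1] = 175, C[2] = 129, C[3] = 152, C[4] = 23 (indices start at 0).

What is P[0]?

P[0] = 65

ECB decryption: P_i = D(K, C_i).
P[0]: D(K, 235) = 65.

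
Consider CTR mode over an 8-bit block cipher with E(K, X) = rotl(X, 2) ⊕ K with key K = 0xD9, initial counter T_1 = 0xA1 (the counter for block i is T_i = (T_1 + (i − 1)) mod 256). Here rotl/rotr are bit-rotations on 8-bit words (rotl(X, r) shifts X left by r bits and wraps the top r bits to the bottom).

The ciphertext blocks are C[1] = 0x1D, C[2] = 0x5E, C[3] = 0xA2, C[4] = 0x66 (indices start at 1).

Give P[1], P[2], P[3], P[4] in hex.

CTR decryption: S_i = E(K, T_i) where T_i is the counter for block i; P_i = C_i ⊕ S_i.
P[1]: T = 0xA1, S = E(K, T) = 0x5F; 0x1D ⊕ 0x5F = 0x42.
P[2]: T = 0xA2, S = E(K, T) = 0x53; 0x5E ⊕ 0x53 = 0x0D.
P[3]: T = 0xA3, S = E(K, T) = 0x57; 0xA2 ⊕ 0x57 = 0xF5.
P[4]: T = 0xA4, S = E(K, T) = 0x4B; 0x66 ⊕ 0x4B = 0x2D.

P[1] = 0x42, P[2] = 0x0D, P[3] = 0xF5, P[4] = 0x2D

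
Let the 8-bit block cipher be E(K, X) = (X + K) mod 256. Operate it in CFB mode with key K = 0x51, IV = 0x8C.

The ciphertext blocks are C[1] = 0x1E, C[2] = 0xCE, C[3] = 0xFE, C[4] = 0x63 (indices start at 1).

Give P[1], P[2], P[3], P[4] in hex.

CFB decryption: P_i = C_i ⊕ E(K, C_{i−1}), with C_{0} = IV.
P[1]: E(K, 0x8C) = 0xDD; 0x1E ⊕ 0xDD = 0xC3.
P[2]: E(K, 0x1E) = 0x6F; 0xCE ⊕ 0x6F = 0xA1.
P[3]: E(K, 0xCE) = 0x1F; 0xFE ⊕ 0x1F = 0xE1.
P[4]: E(K, 0xFE) = 0x4F; 0x63 ⊕ 0x4F = 0x2C.

P[1] = 0xC3, P[2] = 0xA1, P[3] = 0xE1, P[4] = 0x2C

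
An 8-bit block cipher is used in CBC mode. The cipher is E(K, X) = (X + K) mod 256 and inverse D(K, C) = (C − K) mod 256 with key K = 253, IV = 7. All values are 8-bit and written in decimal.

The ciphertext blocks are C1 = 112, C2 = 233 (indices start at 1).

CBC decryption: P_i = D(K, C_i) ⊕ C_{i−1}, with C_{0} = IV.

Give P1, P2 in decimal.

P1: D(K, 112) = 115; 115 ⊕ 7 = 116.
P2: D(K, 233) = 236; 236 ⊕ 112 = 156.

P1 = 116, P2 = 156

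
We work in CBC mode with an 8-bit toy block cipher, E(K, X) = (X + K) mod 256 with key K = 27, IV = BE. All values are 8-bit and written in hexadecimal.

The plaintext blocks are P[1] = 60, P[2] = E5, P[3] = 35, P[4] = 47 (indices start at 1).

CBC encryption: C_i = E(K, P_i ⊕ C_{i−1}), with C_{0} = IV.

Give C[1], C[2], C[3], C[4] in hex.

C[1]: P[1] ⊕ BE = DE; E(K, DE) = 05.
C[2]: P[2] ⊕ 05 = E0; E(K, E0) = 07.
C[3]: P[3] ⊕ 07 = 32; E(K, 32) = 59.
C[4]: P[4] ⊕ 59 = 1E; E(K, 1E) = 45.

C[1] = 05, C[2] = 07, C[3] = 59, C[4] = 45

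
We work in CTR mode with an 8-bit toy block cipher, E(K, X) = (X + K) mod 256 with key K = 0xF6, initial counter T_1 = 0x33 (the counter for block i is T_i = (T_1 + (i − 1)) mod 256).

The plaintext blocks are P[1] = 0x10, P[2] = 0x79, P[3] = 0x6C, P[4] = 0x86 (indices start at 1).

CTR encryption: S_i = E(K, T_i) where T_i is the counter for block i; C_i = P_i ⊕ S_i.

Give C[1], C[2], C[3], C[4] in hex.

C[1]: T = 0x33, S = E(K, T) = 0x29; 0x10 ⊕ 0x29 = 0x39.
C[2]: T = 0x34, S = E(K, T) = 0x2A; 0x79 ⊕ 0x2A = 0x53.
C[3]: T = 0x35, S = E(K, T) = 0x2B; 0x6C ⊕ 0x2B = 0x47.
C[4]: T = 0x36, S = E(K, T) = 0x2C; 0x86 ⊕ 0x2C = 0xAA.

C[1] = 0x39, C[2] = 0x53, C[3] = 0x47, C[4] = 0xAA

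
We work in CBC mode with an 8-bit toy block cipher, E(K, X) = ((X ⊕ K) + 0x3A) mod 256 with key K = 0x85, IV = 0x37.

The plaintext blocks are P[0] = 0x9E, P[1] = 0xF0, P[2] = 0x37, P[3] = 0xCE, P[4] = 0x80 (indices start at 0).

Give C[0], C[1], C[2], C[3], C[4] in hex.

CBC encryption: C_i = E(K, P_i ⊕ C_{i−1}), with C_{−1} = IV.
C[0]: P[0] ⊕ 0x37 = 0xA9; E(K, 0xA9) = 0x66.
C[1]: P[1] ⊕ 0x66 = 0x96; E(K, 0x96) = 0x4D.
C[2]: P[2] ⊕ 0x4D = 0x7A; E(K, 0x7A) = 0x39.
C[3]: P[3] ⊕ 0x39 = 0xF7; E(K, 0xF7) = 0xAC.
C[4]: P[4] ⊕ 0xAC = 0x2C; E(K, 0x2C) = 0xE3.

C[0] = 0x66, C[1] = 0x4D, C[2] = 0x39, C[3] = 0xAC, C[4] = 0xE3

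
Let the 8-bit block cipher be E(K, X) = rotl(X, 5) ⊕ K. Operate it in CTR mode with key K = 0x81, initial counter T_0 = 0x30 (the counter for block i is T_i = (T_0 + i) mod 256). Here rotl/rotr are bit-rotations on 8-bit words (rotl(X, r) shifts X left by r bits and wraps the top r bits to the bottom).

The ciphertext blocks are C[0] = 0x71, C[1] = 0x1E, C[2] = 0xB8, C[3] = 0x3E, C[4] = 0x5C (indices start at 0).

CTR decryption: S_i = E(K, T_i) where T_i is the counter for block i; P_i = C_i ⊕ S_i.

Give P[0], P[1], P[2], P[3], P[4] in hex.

P[0]: T = 0x30, S = E(K, T) = 0x87; 0x71 ⊕ 0x87 = 0xF6.
P[1]: T = 0x31, S = E(K, T) = 0xA7; 0x1E ⊕ 0xA7 = 0xB9.
P[2]: T = 0x32, S = E(K, T) = 0xC7; 0xB8 ⊕ 0xC7 = 0x7F.
P[3]: T = 0x33, S = E(K, T) = 0xE7; 0x3E ⊕ 0xE7 = 0xD9.
P[4]: T = 0x34, S = E(K, T) = 0x07; 0x5C ⊕ 0x07 = 0x5B.

P[0] = 0xF6, P[1] = 0xB9, P[2] = 0x7F, P[3] = 0xD9, P[4] = 0x5B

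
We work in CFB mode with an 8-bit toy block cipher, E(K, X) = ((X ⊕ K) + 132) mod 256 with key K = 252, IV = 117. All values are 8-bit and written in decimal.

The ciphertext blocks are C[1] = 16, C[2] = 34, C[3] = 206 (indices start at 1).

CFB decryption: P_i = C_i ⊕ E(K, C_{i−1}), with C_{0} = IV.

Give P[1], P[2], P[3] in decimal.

P[1]: E(K, 117) = 13; 16 ⊕ 13 = 29.
P[2]: E(K, 16) = 112; 34 ⊕ 112 = 82.
P[3]: E(K, 34) = 98; 206 ⊕ 98 = 172.

P[1] = 29, P[2] = 82, P[3] = 172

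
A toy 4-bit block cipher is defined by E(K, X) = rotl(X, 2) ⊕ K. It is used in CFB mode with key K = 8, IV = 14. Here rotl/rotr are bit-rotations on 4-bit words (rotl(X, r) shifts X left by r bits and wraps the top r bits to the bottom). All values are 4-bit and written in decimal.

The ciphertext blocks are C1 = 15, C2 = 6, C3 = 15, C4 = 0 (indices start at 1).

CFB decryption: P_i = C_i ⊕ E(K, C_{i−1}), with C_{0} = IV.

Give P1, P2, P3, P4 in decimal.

P1 = 12, P2 = 1, P3 = 14, P4 = 7

P1: E(K, 14) = 3; 15 ⊕ 3 = 12.
P2: E(K, 15) = 7; 6 ⊕ 7 = 1.
P3: E(K, 6) = 1; 15 ⊕ 1 = 14.
P4: E(K, 15) = 7; 0 ⊕ 7 = 7.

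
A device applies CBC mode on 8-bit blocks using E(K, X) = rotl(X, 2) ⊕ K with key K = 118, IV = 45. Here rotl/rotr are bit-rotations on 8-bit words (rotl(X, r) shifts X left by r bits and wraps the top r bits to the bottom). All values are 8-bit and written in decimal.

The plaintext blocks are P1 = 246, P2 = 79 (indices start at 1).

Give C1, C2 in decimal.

CBC encryption: C_i = E(K, P_i ⊕ C_{i−1}), with C_{0} = IV.
C1: P1 ⊕ 45 = 219; E(K, 219) = 25.
C2: P2 ⊕ 25 = 86; E(K, 86) = 47.

C1 = 25, C2 = 47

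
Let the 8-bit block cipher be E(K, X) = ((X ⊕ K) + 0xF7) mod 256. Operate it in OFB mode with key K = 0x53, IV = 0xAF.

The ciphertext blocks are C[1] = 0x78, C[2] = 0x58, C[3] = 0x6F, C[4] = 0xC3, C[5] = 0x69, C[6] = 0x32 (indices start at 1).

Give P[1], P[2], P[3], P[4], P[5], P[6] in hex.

OFB decryption: S_i = E(K, S_{i−1}) with S_{0} = IV; P_i = C_i ⊕ S_i.
P[1]: S = E(K, 0xAF) = 0xF3; 0x78 ⊕ 0xF3 = 0x8B.
P[2]: S = E(K, 0xF3) = 0x97; 0x58 ⊕ 0x97 = 0xCF.
P[3]: S = E(K, 0x97) = 0xBB; 0x6F ⊕ 0xBB = 0xD4.
P[4]: S = E(K, 0xBB) = 0xDF; 0xC3 ⊕ 0xDF = 0x1C.
P[5]: S = E(K, 0xDF) = 0x83; 0x69 ⊕ 0x83 = 0xEA.
P[6]: S = E(K, 0x83) = 0xC7; 0x32 ⊕ 0xC7 = 0xF5.

P[1] = 0x8B, P[2] = 0xCF, P[3] = 0xD4, P[4] = 0x1C, P[5] = 0xEA, P[6] = 0xF5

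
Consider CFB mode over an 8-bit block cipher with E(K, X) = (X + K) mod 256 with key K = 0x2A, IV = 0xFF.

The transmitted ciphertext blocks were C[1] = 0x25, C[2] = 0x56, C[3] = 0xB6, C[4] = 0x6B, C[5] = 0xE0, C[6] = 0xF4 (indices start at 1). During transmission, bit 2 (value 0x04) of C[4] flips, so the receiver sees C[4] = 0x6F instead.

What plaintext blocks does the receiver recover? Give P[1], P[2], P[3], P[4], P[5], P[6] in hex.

CFB decryption: P_i = C_i ⊕ E(K, C_{i−1}), with C_{0} = IV.
Only C[4] changed, to 0x6F. In CFB, a change in C_i flips the same bit in P_i and garbles P_{i+1}. Decrypting the received ciphertext:
P[1]: E(K, 0xFF) = 0x29; 0x25 ⊕ 0x29 = 0x0C.
P[2]: E(K, 0x25) = 0x4F; 0x56 ⊕ 0x4F = 0x19.
P[3]: E(K, 0x56) = 0x80; 0xB6 ⊕ 0x80 = 0x36.
P[4]: E(K, 0xB6) = 0xE0; 0x6F ⊕ 0xE0 = 0x8F.
P[5]: E(K, 0x6F) = 0x99; 0xE0 ⊕ 0x99 = 0x79.
P[6]: E(K, 0xE0) = 0x0A; 0xF4 ⊕ 0x0A = 0xFE.
Blocks that differ from the original plaintext: P[4], P[5].

P[1] = 0x0C, P[2] = 0x19, P[3] = 0x36, P[4] = 0x8F, P[5] = 0x79, P[6] = 0xFE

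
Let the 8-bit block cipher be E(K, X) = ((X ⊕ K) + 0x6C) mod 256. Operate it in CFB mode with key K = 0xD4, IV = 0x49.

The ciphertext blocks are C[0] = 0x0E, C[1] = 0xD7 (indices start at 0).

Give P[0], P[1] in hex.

CFB decryption: P_i = C_i ⊕ E(K, C_{i−1}), with C_{−1} = IV.
P[0]: E(K, 0x49) = 0x09; 0x0E ⊕ 0x09 = 0x07.
P[1]: E(K, 0x0E) = 0x46; 0xD7 ⊕ 0x46 = 0x91.

P[0] = 0x07, P[1] = 0x91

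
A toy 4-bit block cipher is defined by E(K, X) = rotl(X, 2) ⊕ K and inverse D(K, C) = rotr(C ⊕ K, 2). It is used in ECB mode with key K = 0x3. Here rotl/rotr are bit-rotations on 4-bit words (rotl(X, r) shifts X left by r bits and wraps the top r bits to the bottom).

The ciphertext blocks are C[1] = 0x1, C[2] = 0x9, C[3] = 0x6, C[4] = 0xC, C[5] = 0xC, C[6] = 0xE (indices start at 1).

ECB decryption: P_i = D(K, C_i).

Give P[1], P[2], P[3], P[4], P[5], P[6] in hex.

P[1]: D(K, 0x1) = 0x8.
P[2]: D(K, 0x9) = 0xA.
P[3]: D(K, 0x6) = 0x5.
P[4]: D(K, 0xC) = 0xF.
P[5]: D(K, 0xC) = 0xF.
P[6]: D(K, 0xE) = 0x7.

P[1] = 0x8, P[2] = 0xA, P[3] = 0x5, P[4] = 0xF, P[5] = 0xF, P[6] = 0x7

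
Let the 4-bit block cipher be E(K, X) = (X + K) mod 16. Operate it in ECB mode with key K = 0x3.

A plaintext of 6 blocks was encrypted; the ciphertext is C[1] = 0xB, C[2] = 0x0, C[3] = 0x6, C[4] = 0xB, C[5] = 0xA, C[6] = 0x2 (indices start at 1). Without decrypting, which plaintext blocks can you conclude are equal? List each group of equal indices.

ECB encrypts each block independently with the same key, so equal ciphertext blocks imply equal plaintext blocks.
C[1] = C[4] = 0xB, so P[1] = P[4].

P[1] = P[4]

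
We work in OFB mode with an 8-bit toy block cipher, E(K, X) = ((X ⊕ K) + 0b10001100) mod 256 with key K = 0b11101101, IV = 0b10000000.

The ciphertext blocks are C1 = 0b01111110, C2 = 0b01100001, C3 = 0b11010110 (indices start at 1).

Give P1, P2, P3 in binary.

P1 = 0b10000111, P2 = 0b11000001, P3 = 0b00001111

OFB decryption: S_i = E(K, S_{i−1}) with S_{0} = IV; P_i = C_i ⊕ S_i.
P1: S = E(K, 0b10000000) = 0b11111001; 0b01111110 ⊕ 0b11111001 = 0b10000111.
P2: S = E(K, 0b11111001) = 0b10100000; 0b01100001 ⊕ 0b10100000 = 0b11000001.
P3: S = E(K, 0b10100000) = 0b11011001; 0b11010110 ⊕ 0b11011001 = 0b00001111.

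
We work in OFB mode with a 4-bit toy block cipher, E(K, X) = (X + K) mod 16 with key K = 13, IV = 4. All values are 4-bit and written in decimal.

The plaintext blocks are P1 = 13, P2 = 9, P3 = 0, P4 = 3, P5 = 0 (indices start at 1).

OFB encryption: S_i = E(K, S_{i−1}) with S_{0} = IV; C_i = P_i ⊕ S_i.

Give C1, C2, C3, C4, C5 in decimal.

C1: S = E(K, 4) = 1; 13 ⊕ 1 = 12.
C2: S = E(K, 1) = 14; 9 ⊕ 14 = 7.
C3: S = E(K, 14) = 11; 0 ⊕ 11 = 11.
C4: S = E(K, 11) = 8; 3 ⊕ 8 = 11.
C5: S = E(K, 8) = 5; 0 ⊕ 5 = 5.

C1 = 12, C2 = 7, C3 = 11, C4 = 11, C5 = 5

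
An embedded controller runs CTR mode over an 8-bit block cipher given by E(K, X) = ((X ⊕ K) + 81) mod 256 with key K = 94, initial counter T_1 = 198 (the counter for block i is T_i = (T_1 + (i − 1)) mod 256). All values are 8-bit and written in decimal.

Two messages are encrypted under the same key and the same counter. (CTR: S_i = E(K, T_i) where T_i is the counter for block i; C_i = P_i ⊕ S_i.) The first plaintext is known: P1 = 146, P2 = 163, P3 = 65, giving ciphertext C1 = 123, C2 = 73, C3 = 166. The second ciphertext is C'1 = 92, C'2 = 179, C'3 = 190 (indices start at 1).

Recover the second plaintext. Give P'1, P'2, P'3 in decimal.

In CTR with a reused counter, both messages share the same keystream S_i, so C_i ⊕ C'_i = P_i ⊕ P'_i and thus P'_i = P_i ⊕ C_i ⊕ C'_i.
P'1: 146 ⊕ 123 ⊕ 92 = 181.
P'2: 163 ⊕ 73 ⊕ 179 = 89.
P'3: 65 ⊕ 166 ⊕ 190 = 89.

P'1 = 181, P'2 = 89, P'3 = 89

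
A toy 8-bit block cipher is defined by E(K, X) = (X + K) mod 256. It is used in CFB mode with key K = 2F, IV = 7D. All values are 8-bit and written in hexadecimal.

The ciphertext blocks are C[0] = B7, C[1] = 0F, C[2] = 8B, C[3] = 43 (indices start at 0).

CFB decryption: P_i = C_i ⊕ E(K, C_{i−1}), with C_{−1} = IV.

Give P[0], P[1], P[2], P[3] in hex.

P[0]: E(K, 7D) = AC; B7 ⊕ AC = 1B.
P[1]: E(K, B7) = E6; 0F ⊕ E6 = E9.
P[2]: E(K, 0F) = 3E; 8B ⊕ 3E = B5.
P[3]: E(K, 8B) = BA; 43 ⊕ BA = F9.

P[0] = 1B, P[1] = E9, P[2] = B5, P[3] = F9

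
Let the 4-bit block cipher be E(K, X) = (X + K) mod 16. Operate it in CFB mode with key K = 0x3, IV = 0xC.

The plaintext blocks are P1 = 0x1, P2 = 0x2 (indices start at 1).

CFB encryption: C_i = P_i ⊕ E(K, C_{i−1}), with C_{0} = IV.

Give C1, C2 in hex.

C1 = 0xE, C2 = 0x3

C1: E(K, 0xC) = 0xF; 0x1 ⊕ 0xF = 0xE.
C2: E(K, 0xE) = 0x1; 0x2 ⊕ 0x1 = 0x3.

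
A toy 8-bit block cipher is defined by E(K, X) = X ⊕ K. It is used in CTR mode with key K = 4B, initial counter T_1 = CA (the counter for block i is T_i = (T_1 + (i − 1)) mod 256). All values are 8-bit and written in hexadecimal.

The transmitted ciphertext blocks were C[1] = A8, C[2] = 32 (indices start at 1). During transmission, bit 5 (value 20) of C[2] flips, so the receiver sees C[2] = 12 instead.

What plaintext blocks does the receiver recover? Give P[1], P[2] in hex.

CTR decryption: S_i = E(K, T_i) where T_i is the counter for block i; P_i = C_i ⊕ S_i.
Only C[2] changed, to 12. In CTR, a change in C_i flips the same bit in P_i only; the keystream is unaffected. Decrypting the received ciphertext:
P[1]: T = CA, S = E(K, T) = 81; A8 ⊕ 81 = 29.
P[2]: T = CB, S = E(K, T) = 80; 12 ⊕ 80 = 92.
Blocks that differ from the original plaintext: P[2].

P[1] = 29, P[2] = 92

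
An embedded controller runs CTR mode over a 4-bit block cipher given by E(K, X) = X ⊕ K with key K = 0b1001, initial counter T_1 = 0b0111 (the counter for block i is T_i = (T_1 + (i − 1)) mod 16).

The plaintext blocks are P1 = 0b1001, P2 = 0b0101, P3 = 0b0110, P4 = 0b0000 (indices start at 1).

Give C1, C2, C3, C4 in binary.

CTR encryption: S_i = E(K, T_i) where T_i is the counter for block i; C_i = P_i ⊕ S_i.
C1: T = 0b0111, S = E(K, T) = 0b1110; 0b1001 ⊕ 0b1110 = 0b0111.
C2: T = 0b1000, S = E(K, T) = 0b0001; 0b0101 ⊕ 0b0001 = 0b0100.
C3: T = 0b1001, S = E(K, T) = 0b0000; 0b0110 ⊕ 0b0000 = 0b0110.
C4: T = 0b1010, S = E(K, T) = 0b0011; 0b0000 ⊕ 0b0011 = 0b0011.

C1 = 0b0111, C2 = 0b0100, C3 = 0b0110, C4 = 0b0011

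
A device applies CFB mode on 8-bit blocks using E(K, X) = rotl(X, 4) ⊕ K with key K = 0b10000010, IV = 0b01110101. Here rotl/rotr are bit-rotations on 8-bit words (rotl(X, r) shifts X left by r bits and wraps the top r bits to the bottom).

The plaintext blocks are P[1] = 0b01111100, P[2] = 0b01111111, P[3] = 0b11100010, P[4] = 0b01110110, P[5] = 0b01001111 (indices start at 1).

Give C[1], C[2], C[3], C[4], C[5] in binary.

CFB encryption: C_i = P_i ⊕ E(K, C_{i−1}), with C_{0} = IV.
C[1]: E(K, 0b01110101) = 0b11010101; 0b01111100 ⊕ 0b11010101 = 0b10101001.
C[2]: E(K, 0b10101001) = 0b00011000; 0b01111111 ⊕ 0b00011000 = 0b01100111.
C[3]: E(K, 0b01100111) = 0b11110100; 0b11100010 ⊕ 0b11110100 = 0b00010110.
C[4]: E(K, 0b00010110) = 0b11100011; 0b01110110 ⊕ 0b11100011 = 0b10010101.
C[5]: E(K, 0b10010101) = 0b11011011; 0b01001111 ⊕ 0b11011011 = 0b10010100.

C[1] = 0b10101001, C[2] = 0b01100111, C[3] = 0b00010110, C[4] = 0b10010101, C[5] = 0b10010100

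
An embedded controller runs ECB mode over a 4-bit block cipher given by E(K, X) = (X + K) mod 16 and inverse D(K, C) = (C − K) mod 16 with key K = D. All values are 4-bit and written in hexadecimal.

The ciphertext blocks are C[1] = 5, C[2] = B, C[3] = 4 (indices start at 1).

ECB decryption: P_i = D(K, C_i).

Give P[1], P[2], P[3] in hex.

P[1]: D(K, 5) = 8.
P[2]: D(K, B) = E.
P[3]: D(K, 4) = 7.

P[1] = 8, P[2] = E, P[3] = 7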